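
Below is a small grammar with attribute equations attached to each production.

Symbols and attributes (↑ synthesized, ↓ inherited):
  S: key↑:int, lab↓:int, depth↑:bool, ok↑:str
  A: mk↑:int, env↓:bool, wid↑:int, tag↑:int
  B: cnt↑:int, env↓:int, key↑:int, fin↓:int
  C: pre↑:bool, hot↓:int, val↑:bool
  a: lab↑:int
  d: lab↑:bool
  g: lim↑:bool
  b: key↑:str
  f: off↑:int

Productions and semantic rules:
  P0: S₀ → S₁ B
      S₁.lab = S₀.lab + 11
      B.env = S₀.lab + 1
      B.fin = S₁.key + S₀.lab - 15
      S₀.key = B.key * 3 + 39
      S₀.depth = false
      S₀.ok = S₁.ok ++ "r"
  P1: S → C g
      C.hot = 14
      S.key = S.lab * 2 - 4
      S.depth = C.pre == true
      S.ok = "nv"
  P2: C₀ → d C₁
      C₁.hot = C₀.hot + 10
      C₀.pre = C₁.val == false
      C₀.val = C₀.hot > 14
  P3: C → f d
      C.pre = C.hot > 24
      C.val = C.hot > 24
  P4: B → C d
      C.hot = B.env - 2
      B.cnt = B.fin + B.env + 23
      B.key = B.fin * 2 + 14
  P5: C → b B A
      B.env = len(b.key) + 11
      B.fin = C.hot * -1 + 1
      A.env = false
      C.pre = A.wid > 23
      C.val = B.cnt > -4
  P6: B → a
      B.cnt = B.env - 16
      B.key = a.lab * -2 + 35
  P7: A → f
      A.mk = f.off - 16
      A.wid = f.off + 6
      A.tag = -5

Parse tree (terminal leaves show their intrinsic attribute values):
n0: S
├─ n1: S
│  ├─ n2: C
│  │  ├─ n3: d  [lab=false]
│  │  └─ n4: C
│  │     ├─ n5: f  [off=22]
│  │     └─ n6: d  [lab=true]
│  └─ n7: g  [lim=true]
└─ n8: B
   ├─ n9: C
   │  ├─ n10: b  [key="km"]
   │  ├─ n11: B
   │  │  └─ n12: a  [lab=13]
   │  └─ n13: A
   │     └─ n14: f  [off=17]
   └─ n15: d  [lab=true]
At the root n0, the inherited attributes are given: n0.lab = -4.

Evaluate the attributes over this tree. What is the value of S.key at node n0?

27

1. n0.lab = -4  [given at root]
2. n1.lab = 7  [S₀.lab + 11]
3. n2.hot = 14  [14]
4. n3.lab = false  [terminal]
5. n4.hot = 24  [C₀.hot + 10]
6. n5.off = 22  [terminal]
7. n6.lab = true  [terminal]
8. n4.pre = false  [C.hot > 24]
9. n4.val = false  [C.hot > 24]
10. n2.pre = true  [C₁.val == false]
11. n2.val = false  [C₀.hot > 14]
12. n7.lim = true  [terminal]
13. n1.key = 10  [S.lab * 2 - 4]
14. n1.depth = true  [C.pre == true]
15. n1.ok = "nv"  ["nv"]
16. n8.env = -3  [S₀.lab + 1]
17. n8.fin = -9  [S₁.key + S₀.lab - 15]
18. n9.hot = -5  [B.env - 2]
19. n10.key = "km"  [terminal]
20. n11.env = 13  [len(b.key) + 11]
21. n11.fin = 6  [C.hot * -1 + 1]
22. n12.lab = 13  [terminal]
23. n11.cnt = -3  [B.env - 16]
24. n11.key = 9  [a.lab * -2 + 35]
25. n13.env = false  [false]
26. n14.off = 17  [terminal]
27. n13.mk = 1  [f.off - 16]
28. n13.wid = 23  [f.off + 6]
29. n13.tag = -5  [-5]
30. n9.pre = false  [A.wid > 23]
31. n9.val = true  [B.cnt > -4]
32. n15.lab = true  [terminal]
33. n8.cnt = 11  [B.fin + B.env + 23]
34. n8.key = -4  [B.fin * 2 + 14]
35. n0.key = 27  [B.key * 3 + 39]
36. n0.depth = false  [false]
37. n0.ok = "nvr"  [S₁.ok ++ "r"]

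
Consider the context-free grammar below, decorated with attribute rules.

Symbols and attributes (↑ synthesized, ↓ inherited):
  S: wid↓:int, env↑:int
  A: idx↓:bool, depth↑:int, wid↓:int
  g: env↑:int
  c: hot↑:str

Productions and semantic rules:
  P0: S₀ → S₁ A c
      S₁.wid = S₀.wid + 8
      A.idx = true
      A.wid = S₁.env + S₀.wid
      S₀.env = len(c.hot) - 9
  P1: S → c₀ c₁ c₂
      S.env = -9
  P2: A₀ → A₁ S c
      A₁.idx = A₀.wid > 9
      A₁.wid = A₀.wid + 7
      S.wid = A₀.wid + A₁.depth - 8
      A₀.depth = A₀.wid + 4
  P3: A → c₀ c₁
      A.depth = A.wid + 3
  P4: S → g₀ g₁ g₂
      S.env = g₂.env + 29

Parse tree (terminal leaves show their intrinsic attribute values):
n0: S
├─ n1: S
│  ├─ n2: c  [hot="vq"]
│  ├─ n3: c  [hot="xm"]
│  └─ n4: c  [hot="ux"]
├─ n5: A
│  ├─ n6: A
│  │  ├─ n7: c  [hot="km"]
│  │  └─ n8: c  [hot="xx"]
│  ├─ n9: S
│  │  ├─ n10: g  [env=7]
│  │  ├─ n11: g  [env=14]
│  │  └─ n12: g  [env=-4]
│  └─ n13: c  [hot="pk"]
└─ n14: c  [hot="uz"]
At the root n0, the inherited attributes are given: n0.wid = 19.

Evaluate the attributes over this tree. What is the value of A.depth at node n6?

1. n0.wid = 19  [given at root]
2. n1.wid = 27  [S₀.wid + 8]
3. n2.hot = "vq"  [terminal]
4. n3.hot = "xm"  [terminal]
5. n4.hot = "ux"  [terminal]
6. n1.env = -9  [-9]
7. n5.idx = true  [true]
8. n5.wid = 10  [S₁.env + S₀.wid]
9. n6.idx = true  [A₀.wid > 9]
10. n6.wid = 17  [A₀.wid + 7]
11. n7.hot = "km"  [terminal]
12. n8.hot = "xx"  [terminal]
13. n6.depth = 20  [A.wid + 3]
14. n9.wid = 22  [A₀.wid + A₁.depth - 8]
15. n10.env = 7  [terminal]
16. n11.env = 14  [terminal]
17. n12.env = -4  [terminal]
18. n9.env = 25  [g₂.env + 29]
19. n13.hot = "pk"  [terminal]
20. n5.depth = 14  [A₀.wid + 4]
21. n14.hot = "uz"  [terminal]
22. n0.env = -7  [len(c.hot) - 9]

20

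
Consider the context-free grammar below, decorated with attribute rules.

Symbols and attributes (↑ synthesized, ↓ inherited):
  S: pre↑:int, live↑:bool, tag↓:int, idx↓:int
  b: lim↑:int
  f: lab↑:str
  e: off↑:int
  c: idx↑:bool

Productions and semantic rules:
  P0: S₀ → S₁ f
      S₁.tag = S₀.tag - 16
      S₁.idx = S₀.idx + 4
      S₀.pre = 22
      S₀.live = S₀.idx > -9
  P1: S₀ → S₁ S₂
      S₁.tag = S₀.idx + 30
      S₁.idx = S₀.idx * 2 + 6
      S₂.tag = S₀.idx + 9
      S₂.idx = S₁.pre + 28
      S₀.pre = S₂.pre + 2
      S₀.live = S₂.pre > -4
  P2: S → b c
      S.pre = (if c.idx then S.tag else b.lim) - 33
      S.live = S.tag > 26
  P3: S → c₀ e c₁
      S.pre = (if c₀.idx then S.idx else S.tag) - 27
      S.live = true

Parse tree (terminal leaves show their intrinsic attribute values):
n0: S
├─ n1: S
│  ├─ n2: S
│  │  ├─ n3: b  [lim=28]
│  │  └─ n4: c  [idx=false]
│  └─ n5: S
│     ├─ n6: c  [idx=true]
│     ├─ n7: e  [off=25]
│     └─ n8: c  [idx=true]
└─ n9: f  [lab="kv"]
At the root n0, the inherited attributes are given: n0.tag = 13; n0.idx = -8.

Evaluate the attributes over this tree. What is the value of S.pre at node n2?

1. n0.tag = 13  [given at root]
2. n0.idx = -8  [given at root]
3. n1.tag = -3  [S₀.tag - 16]
4. n1.idx = -4  [S₀.idx + 4]
5. n2.tag = 26  [S₀.idx + 30]
6. n2.idx = -2  [S₀.idx * 2 + 6]
7. n3.lim = 28  [terminal]
8. n4.idx = false  [terminal]
9. n2.pre = -5  [(if c.idx then S.tag else b.lim) - 33]
10. n2.live = false  [S.tag > 26]
11. n5.tag = 5  [S₀.idx + 9]
12. n5.idx = 23  [S₁.pre + 28]
13. n6.idx = true  [terminal]
14. n7.off = 25  [terminal]
15. n8.idx = true  [terminal]
16. n5.pre = -4  [(if c₀.idx then S.idx else S.tag) - 27]
17. n5.live = true  [true]
18. n1.pre = -2  [S₂.pre + 2]
19. n1.live = false  [S₂.pre > -4]
20. n9.lab = "kv"  [terminal]
21. n0.pre = 22  [22]
22. n0.live = true  [S₀.idx > -9]

-5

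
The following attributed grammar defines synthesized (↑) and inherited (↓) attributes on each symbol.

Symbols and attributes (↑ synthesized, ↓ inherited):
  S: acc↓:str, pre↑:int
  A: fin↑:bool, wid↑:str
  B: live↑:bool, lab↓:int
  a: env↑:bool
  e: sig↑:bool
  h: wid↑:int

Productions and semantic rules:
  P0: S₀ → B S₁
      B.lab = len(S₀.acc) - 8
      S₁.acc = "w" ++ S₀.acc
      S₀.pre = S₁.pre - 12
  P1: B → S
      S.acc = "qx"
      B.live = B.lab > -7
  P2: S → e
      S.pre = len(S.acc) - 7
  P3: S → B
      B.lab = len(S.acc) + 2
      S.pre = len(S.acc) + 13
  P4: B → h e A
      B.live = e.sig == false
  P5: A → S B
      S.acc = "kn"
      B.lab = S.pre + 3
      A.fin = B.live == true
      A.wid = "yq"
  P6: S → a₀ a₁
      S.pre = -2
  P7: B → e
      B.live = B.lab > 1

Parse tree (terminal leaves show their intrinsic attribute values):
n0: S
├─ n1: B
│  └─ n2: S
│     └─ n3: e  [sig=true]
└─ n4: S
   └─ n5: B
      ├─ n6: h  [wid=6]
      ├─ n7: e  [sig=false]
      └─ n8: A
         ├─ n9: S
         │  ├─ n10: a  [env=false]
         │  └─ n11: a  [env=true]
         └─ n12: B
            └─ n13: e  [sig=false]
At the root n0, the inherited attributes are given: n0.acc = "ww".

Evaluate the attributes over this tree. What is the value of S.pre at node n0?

1. n0.acc = "ww"  [given at root]
2. n1.lab = -6  [len(S₀.acc) - 8]
3. n2.acc = "qx"  ["qx"]
4. n3.sig = true  [terminal]
5. n2.pre = -5  [len(S.acc) - 7]
6. n1.live = true  [B.lab > -7]
7. n4.acc = "www"  ["w" ++ S₀.acc]
8. n5.lab = 5  [len(S.acc) + 2]
9. n6.wid = 6  [terminal]
10. n7.sig = false  [terminal]
11. n9.acc = "kn"  ["kn"]
12. n10.env = false  [terminal]
13. n11.env = true  [terminal]
14. n9.pre = -2  [-2]
15. n12.lab = 1  [S.pre + 3]
16. n13.sig = false  [terminal]
17. n12.live = false  [B.lab > 1]
18. n8.fin = false  [B.live == true]
19. n8.wid = "yq"  ["yq"]
20. n5.live = true  [e.sig == false]
21. n4.pre = 16  [len(S.acc) + 13]
22. n0.pre = 4  [S₁.pre - 12]

4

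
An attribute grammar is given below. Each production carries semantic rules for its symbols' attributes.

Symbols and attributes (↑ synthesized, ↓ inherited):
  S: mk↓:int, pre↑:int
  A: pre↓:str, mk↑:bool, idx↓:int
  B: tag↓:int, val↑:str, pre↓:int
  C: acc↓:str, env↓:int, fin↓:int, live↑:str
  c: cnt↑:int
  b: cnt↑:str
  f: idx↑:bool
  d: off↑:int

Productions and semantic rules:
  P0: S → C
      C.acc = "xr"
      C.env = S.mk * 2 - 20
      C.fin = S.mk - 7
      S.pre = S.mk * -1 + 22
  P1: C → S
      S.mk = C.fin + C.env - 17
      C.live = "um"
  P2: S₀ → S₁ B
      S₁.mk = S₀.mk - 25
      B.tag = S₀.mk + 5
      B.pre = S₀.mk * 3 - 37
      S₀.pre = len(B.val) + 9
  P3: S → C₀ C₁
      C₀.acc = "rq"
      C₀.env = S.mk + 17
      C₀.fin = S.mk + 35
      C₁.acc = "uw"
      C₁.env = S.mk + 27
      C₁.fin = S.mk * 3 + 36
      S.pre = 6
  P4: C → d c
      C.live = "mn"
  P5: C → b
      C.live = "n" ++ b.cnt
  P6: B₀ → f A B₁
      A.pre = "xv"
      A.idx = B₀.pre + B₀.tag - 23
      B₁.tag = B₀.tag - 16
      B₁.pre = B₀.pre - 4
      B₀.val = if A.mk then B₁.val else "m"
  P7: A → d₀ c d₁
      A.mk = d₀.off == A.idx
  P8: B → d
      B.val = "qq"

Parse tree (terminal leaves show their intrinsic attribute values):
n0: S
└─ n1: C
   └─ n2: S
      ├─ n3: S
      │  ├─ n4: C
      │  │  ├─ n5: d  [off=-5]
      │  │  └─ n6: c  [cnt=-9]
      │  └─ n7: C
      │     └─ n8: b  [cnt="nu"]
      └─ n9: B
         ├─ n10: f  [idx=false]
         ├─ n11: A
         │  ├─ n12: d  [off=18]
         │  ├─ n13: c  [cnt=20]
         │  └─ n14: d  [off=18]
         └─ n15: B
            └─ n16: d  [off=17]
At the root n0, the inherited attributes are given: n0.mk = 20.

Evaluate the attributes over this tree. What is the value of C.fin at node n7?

1. n0.mk = 20  [given at root]
2. n1.acc = "xr"  ["xr"]
3. n1.env = 20  [S.mk * 2 - 20]
4. n1.fin = 13  [S.mk - 7]
5. n2.mk = 16  [C.fin + C.env - 17]
6. n3.mk = -9  [S₀.mk - 25]
7. n4.acc = "rq"  ["rq"]
8. n4.env = 8  [S.mk + 17]
9. n4.fin = 26  [S.mk + 35]
10. n5.off = -5  [terminal]
11. n6.cnt = -9  [terminal]
12. n4.live = "mn"  ["mn"]
13. n7.acc = "uw"  ["uw"]
14. n7.env = 18  [S.mk + 27]
15. n7.fin = 9  [S.mk * 3 + 36]
16. n8.cnt = "nu"  [terminal]
17. n7.live = "nnu"  ["n" ++ b.cnt]
18. n3.pre = 6  [6]
19. n9.tag = 21  [S₀.mk + 5]
20. n9.pre = 11  [S₀.mk * 3 - 37]
21. n10.idx = false  [terminal]
22. n11.pre = "xv"  ["xv"]
23. n11.idx = 9  [B₀.pre + B₀.tag - 23]
24. n12.off = 18  [terminal]
25. n13.cnt = 20  [terminal]
26. n14.off = 18  [terminal]
27. n11.mk = false  [d₀.off == A.idx]
28. n15.tag = 5  [B₀.tag - 16]
29. n15.pre = 7  [B₀.pre - 4]
30. n16.off = 17  [terminal]
31. n15.val = "qq"  ["qq"]
32. n9.val = "m"  [if A.mk then B₁.val else "m"]
33. n2.pre = 10  [len(B.val) + 9]
34. n1.live = "um"  ["um"]
35. n0.pre = 2  [S.mk * -1 + 22]

9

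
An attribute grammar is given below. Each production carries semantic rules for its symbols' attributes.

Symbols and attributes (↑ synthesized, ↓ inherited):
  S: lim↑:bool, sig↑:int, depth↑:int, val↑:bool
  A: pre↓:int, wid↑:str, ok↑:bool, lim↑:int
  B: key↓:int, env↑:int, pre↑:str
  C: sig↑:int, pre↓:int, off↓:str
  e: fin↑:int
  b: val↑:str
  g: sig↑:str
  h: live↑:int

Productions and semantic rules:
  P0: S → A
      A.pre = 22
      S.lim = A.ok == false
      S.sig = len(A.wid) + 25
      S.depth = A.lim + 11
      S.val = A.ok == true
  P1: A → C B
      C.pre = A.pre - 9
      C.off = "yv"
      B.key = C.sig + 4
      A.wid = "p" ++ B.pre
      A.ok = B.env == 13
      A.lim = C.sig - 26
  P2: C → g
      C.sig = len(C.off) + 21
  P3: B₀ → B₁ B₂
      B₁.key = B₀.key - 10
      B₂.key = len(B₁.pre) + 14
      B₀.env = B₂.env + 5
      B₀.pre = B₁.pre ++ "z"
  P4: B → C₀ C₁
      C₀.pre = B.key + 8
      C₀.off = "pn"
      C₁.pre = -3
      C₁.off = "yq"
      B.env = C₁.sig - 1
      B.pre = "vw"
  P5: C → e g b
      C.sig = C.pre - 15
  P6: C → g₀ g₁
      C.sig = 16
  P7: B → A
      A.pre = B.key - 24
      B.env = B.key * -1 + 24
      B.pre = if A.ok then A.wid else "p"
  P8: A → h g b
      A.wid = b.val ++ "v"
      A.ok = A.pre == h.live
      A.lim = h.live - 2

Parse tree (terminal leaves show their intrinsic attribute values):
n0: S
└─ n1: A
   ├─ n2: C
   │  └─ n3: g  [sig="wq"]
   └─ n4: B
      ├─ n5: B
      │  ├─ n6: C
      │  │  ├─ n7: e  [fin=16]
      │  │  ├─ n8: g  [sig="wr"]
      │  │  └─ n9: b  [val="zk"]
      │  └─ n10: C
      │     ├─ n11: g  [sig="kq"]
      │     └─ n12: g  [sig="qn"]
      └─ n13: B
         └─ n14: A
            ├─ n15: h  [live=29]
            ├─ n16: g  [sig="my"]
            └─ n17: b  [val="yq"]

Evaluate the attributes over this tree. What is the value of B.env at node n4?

1. n1.pre = 22  [22]
2. n2.pre = 13  [A.pre - 9]
3. n2.off = "yv"  ["yv"]
4. n3.sig = "wq"  [terminal]
5. n2.sig = 23  [len(C.off) + 21]
6. n4.key = 27  [C.sig + 4]
7. n5.key = 17  [B₀.key - 10]
8. n6.pre = 25  [B.key + 8]
9. n6.off = "pn"  ["pn"]
10. n7.fin = 16  [terminal]
11. n8.sig = "wr"  [terminal]
12. n9.val = "zk"  [terminal]
13. n6.sig = 10  [C.pre - 15]
14. n10.pre = -3  [-3]
15. n10.off = "yq"  ["yq"]
16. n11.sig = "kq"  [terminal]
17. n12.sig = "qn"  [terminal]
18. n10.sig = 16  [16]
19. n5.env = 15  [C₁.sig - 1]
20. n5.pre = "vw"  ["vw"]
21. n13.key = 16  [len(B₁.pre) + 14]
22. n14.pre = -8  [B.key - 24]
23. n15.live = 29  [terminal]
24. n16.sig = "my"  [terminal]
25. n17.val = "yq"  [terminal]
26. n14.wid = "yqv"  [b.val ++ "v"]
27. n14.ok = false  [A.pre == h.live]
28. n14.lim = 27  [h.live - 2]
29. n13.env = 8  [B.key * -1 + 24]
30. n13.pre = "p"  [if A.ok then A.wid else "p"]
31. n4.env = 13  [B₂.env + 5]
32. n4.pre = "vwz"  [B₁.pre ++ "z"]
33. n1.wid = "pvwz"  ["p" ++ B.pre]
34. n1.ok = true  [B.env == 13]
35. n1.lim = -3  [C.sig - 26]
36. n0.lim = false  [A.ok == false]
37. n0.sig = 29  [len(A.wid) + 25]
38. n0.depth = 8  [A.lim + 11]
39. n0.val = true  [A.ok == true]

13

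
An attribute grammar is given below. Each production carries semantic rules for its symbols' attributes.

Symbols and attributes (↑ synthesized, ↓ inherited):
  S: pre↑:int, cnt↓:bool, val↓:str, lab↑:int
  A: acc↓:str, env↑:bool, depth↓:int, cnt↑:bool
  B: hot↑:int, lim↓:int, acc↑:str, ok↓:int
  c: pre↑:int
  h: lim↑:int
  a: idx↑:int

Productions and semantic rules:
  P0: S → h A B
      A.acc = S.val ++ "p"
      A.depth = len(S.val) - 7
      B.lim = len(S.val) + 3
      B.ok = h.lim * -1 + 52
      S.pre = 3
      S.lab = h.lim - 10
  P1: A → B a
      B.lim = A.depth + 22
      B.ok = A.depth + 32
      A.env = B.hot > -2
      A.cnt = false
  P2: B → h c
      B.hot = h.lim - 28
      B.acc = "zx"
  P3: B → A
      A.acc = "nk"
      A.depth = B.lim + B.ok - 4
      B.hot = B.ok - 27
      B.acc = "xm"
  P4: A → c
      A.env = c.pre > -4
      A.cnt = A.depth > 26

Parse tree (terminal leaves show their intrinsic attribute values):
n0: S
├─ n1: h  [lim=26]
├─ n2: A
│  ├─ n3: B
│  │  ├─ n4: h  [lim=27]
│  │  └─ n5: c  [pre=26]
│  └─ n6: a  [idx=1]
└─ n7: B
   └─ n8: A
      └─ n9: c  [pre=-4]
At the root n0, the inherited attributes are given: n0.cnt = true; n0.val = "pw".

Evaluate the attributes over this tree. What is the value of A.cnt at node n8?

1. n0.cnt = true  [given at root]
2. n0.val = "pw"  [given at root]
3. n1.lim = 26  [terminal]
4. n2.acc = "pwp"  [S.val ++ "p"]
5. n2.depth = -5  [len(S.val) - 7]
6. n3.lim = 17  [A.depth + 22]
7. n3.ok = 27  [A.depth + 32]
8. n4.lim = 27  [terminal]
9. n5.pre = 26  [terminal]
10. n3.hot = -1  [h.lim - 28]
11. n3.acc = "zx"  ["zx"]
12. n6.idx = 1  [terminal]
13. n2.env = true  [B.hot > -2]
14. n2.cnt = false  [false]
15. n7.lim = 5  [len(S.val) + 3]
16. n7.ok = 26  [h.lim * -1 + 52]
17. n8.acc = "nk"  ["nk"]
18. n8.depth = 27  [B.lim + B.ok - 4]
19. n9.pre = -4  [terminal]
20. n8.env = false  [c.pre > -4]
21. n8.cnt = true  [A.depth > 26]
22. n7.hot = -1  [B.ok - 27]
23. n7.acc = "xm"  ["xm"]
24. n0.pre = 3  [3]
25. n0.lab = 16  [h.lim - 10]

true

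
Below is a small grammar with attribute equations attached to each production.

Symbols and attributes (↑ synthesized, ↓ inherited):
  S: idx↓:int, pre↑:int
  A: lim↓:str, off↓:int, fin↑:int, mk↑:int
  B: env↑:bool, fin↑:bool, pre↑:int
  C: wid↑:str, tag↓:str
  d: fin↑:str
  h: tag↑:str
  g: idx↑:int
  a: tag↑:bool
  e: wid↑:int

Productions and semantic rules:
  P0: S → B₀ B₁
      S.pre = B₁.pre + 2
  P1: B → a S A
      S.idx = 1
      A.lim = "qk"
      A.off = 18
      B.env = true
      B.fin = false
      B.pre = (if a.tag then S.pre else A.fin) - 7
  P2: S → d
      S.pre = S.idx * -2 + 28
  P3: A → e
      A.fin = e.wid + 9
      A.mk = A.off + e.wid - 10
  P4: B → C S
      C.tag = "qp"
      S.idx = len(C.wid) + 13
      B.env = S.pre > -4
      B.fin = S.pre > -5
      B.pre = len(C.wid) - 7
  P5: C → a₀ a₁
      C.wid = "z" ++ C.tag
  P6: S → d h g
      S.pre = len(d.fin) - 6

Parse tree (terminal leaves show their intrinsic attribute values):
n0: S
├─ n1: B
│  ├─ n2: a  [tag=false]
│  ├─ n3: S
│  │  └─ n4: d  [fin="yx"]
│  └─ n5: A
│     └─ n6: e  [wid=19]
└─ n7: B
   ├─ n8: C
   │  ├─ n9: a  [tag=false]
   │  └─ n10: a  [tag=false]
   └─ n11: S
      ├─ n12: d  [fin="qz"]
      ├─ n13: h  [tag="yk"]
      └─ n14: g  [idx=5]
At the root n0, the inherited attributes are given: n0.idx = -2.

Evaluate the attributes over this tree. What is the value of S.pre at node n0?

1. n0.idx = -2  [given at root]
2. n2.tag = false  [terminal]
3. n3.idx = 1  [1]
4. n4.fin = "yx"  [terminal]
5. n3.pre = 26  [S.idx * -2 + 28]
6. n5.lim = "qk"  ["qk"]
7. n5.off = 18  [18]
8. n6.wid = 19  [terminal]
9. n5.fin = 28  [e.wid + 9]
10. n5.mk = 27  [A.off + e.wid - 10]
11. n1.env = true  [true]
12. n1.fin = false  [false]
13. n1.pre = 21  [(if a.tag then S.pre else A.fin) - 7]
14. n8.tag = "qp"  ["qp"]
15. n9.tag = false  [terminal]
16. n10.tag = false  [terminal]
17. n8.wid = "zqp"  ["z" ++ C.tag]
18. n11.idx = 16  [len(C.wid) + 13]
19. n12.fin = "qz"  [terminal]
20. n13.tag = "yk"  [terminal]
21. n14.idx = 5  [terminal]
22. n11.pre = -4  [len(d.fin) - 6]
23. n7.env = false  [S.pre > -4]
24. n7.fin = true  [S.pre > -5]
25. n7.pre = -4  [len(C.wid) - 7]
26. n0.pre = -2  [B₁.pre + 2]

-2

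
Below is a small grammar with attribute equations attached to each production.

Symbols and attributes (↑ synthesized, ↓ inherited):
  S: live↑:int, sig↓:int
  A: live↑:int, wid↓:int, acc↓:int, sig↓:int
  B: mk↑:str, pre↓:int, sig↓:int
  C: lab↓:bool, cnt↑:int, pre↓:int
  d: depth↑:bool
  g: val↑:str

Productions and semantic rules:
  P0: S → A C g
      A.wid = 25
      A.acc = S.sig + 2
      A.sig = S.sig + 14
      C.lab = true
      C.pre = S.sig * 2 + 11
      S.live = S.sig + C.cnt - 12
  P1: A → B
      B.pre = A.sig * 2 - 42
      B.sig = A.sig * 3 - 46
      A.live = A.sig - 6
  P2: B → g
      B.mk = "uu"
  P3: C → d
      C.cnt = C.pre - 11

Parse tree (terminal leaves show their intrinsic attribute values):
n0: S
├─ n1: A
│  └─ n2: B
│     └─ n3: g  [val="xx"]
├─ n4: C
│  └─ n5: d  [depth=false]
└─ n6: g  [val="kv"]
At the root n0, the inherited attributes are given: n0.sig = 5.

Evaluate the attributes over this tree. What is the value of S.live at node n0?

3

1. n0.sig = 5  [given at root]
2. n1.wid = 25  [25]
3. n1.acc = 7  [S.sig + 2]
4. n1.sig = 19  [S.sig + 14]
5. n2.pre = -4  [A.sig * 2 - 42]
6. n2.sig = 11  [A.sig * 3 - 46]
7. n3.val = "xx"  [terminal]
8. n2.mk = "uu"  ["uu"]
9. n1.live = 13  [A.sig - 6]
10. n4.lab = true  [true]
11. n4.pre = 21  [S.sig * 2 + 11]
12. n5.depth = false  [terminal]
13. n4.cnt = 10  [C.pre - 11]
14. n6.val = "kv"  [terminal]
15. n0.live = 3  [S.sig + C.cnt - 12]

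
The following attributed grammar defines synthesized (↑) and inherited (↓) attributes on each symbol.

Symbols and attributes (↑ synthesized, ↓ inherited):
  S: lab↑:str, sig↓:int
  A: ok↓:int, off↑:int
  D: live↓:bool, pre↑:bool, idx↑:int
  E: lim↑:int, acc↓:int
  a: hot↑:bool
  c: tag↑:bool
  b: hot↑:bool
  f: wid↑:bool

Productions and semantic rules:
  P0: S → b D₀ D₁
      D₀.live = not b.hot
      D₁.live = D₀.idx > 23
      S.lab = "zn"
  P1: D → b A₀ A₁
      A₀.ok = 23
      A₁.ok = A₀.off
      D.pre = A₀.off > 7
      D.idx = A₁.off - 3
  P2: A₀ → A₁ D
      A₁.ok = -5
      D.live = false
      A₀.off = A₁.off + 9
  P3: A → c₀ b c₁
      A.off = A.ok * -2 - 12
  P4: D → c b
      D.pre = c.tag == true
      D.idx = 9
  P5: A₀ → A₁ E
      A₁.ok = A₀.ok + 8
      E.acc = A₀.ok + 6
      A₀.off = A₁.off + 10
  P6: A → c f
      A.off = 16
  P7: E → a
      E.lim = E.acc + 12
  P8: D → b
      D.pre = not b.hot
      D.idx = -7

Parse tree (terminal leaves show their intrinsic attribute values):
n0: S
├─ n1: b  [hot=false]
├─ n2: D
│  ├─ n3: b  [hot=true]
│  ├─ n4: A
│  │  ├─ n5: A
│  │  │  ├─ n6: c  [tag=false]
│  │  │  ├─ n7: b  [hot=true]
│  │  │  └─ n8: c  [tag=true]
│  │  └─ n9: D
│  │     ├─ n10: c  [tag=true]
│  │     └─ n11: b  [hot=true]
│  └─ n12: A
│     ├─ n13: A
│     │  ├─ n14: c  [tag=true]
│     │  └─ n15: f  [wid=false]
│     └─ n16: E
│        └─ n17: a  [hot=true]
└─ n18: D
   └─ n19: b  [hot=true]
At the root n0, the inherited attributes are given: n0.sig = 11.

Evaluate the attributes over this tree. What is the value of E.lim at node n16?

25

1. n0.sig = 11  [given at root]
2. n1.hot = false  [terminal]
3. n2.live = true  [not b.hot]
4. n3.hot = true  [terminal]
5. n4.ok = 23  [23]
6. n5.ok = -5  [-5]
7. n6.tag = false  [terminal]
8. n7.hot = true  [terminal]
9. n8.tag = true  [terminal]
10. n5.off = -2  [A.ok * -2 - 12]
11. n9.live = false  [false]
12. n10.tag = true  [terminal]
13. n11.hot = true  [terminal]
14. n9.pre = true  [c.tag == true]
15. n9.idx = 9  [9]
16. n4.off = 7  [A₁.off + 9]
17. n12.ok = 7  [A₀.off]
18. n13.ok = 15  [A₀.ok + 8]
19. n14.tag = true  [terminal]
20. n15.wid = false  [terminal]
21. n13.off = 16  [16]
22. n16.acc = 13  [A₀.ok + 6]
23. n17.hot = true  [terminal]
24. n16.lim = 25  [E.acc + 12]
25. n12.off = 26  [A₁.off + 10]
26. n2.pre = false  [A₀.off > 7]
27. n2.idx = 23  [A₁.off - 3]
28. n18.live = false  [D₀.idx > 23]
29. n19.hot = true  [terminal]
30. n18.pre = false  [not b.hot]
31. n18.idx = -7  [-7]
32. n0.lab = "zn"  ["zn"]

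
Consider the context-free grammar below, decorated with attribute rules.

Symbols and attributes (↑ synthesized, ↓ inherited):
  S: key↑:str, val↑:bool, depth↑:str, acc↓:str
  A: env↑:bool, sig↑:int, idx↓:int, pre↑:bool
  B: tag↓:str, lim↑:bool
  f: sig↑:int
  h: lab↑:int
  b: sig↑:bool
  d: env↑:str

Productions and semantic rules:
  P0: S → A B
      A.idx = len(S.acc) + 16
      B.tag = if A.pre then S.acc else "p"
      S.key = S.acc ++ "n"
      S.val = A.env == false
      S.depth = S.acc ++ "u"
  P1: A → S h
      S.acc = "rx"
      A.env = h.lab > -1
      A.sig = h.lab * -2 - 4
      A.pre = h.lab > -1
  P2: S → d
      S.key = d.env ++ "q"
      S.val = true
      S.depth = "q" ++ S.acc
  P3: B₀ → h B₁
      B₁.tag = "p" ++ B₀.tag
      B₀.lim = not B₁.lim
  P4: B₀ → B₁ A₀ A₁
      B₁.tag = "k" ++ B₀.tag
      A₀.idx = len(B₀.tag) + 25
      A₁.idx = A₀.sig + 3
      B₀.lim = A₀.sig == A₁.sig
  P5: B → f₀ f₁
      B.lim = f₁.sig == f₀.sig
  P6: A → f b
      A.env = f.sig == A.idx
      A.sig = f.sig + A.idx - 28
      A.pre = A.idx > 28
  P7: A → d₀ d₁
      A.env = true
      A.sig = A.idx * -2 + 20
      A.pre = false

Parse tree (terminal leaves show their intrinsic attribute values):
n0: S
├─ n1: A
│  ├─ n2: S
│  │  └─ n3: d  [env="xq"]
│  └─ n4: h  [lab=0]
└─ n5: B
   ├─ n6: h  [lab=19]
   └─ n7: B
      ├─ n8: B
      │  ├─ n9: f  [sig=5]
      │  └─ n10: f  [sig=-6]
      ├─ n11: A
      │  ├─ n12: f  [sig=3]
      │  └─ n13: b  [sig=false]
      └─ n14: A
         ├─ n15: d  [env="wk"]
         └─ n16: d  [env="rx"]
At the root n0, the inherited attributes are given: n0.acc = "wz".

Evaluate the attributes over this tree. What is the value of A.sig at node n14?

1. n0.acc = "wz"  [given at root]
2. n1.idx = 18  [len(S.acc) + 16]
3. n2.acc = "rx"  ["rx"]
4. n3.env = "xq"  [terminal]
5. n2.key = "xqq"  [d.env ++ "q"]
6. n2.val = true  [true]
7. n2.depth = "qrx"  ["q" ++ S.acc]
8. n4.lab = 0  [terminal]
9. n1.env = true  [h.lab > -1]
10. n1.sig = -4  [h.lab * -2 - 4]
11. n1.pre = true  [h.lab > -1]
12. n5.tag = "wz"  [if A.pre then S.acc else "p"]
13. n6.lab = 19  [terminal]
14. n7.tag = "pwz"  ["p" ++ B₀.tag]
15. n8.tag = "kpwz"  ["k" ++ B₀.tag]
16. n9.sig = 5  [terminal]
17. n10.sig = -6  [terminal]
18. n8.lim = false  [f₁.sig == f₀.sig]
19. n11.idx = 28  [len(B₀.tag) + 25]
20. n12.sig = 3  [terminal]
21. n13.sig = false  [terminal]
22. n11.env = false  [f.sig == A.idx]
23. n11.sig = 3  [f.sig + A.idx - 28]
24. n11.pre = false  [A.idx > 28]
25. n14.idx = 6  [A₀.sig + 3]
26. n15.env = "wk"  [terminal]
27. n16.env = "rx"  [terminal]
28. n14.env = true  [true]
29. n14.sig = 8  [A.idx * -2 + 20]
30. n14.pre = false  [false]
31. n7.lim = false  [A₀.sig == A₁.sig]
32. n5.lim = true  [not B₁.lim]
33. n0.key = "wzn"  [S.acc ++ "n"]
34. n0.val = false  [A.env == false]
35. n0.depth = "wzu"  [S.acc ++ "u"]

8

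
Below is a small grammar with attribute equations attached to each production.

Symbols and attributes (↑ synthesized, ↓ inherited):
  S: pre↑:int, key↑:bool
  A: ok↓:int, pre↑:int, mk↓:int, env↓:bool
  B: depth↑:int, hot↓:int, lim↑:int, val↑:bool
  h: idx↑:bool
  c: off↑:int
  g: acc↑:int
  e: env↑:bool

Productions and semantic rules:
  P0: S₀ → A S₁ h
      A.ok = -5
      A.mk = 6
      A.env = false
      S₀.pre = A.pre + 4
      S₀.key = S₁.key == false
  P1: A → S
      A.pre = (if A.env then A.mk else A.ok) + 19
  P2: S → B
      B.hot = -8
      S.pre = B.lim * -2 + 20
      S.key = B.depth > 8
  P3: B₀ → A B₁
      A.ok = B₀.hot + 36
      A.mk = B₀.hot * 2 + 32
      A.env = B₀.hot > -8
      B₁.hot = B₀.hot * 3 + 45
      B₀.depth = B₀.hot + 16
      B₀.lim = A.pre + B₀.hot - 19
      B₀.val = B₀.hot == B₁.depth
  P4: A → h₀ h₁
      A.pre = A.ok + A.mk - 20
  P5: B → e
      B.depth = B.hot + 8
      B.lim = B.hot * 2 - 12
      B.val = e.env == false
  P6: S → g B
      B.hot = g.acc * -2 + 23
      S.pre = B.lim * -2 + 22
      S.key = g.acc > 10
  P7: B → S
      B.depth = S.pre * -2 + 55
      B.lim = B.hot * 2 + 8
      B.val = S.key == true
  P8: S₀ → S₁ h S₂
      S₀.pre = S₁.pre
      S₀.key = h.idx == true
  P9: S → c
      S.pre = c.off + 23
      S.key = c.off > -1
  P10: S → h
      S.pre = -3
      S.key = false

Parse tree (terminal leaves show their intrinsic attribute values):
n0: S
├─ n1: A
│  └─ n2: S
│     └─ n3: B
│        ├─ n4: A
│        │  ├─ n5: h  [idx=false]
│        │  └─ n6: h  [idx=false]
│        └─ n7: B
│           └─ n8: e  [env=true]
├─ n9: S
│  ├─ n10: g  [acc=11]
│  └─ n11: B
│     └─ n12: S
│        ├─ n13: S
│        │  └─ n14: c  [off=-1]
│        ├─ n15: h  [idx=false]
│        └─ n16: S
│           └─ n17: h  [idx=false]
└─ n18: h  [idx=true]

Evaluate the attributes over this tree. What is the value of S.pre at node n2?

1. n1.ok = -5  [-5]
2. n1.mk = 6  [6]
3. n1.env = false  [false]
4. n3.hot = -8  [-8]
5. n4.ok = 28  [B₀.hot + 36]
6. n4.mk = 16  [B₀.hot * 2 + 32]
7. n4.env = false  [B₀.hot > -8]
8. n5.idx = false  [terminal]
9. n6.idx = false  [terminal]
10. n4.pre = 24  [A.ok + A.mk - 20]
11. n7.hot = 21  [B₀.hot * 3 + 45]
12. n8.env = true  [terminal]
13. n7.depth = 29  [B.hot + 8]
14. n7.lim = 30  [B.hot * 2 - 12]
15. n7.val = false  [e.env == false]
16. n3.depth = 8  [B₀.hot + 16]
17. n3.lim = -3  [A.pre + B₀.hot - 19]
18. n3.val = false  [B₀.hot == B₁.depth]
19. n2.pre = 26  [B.lim * -2 + 20]
20. n2.key = false  [B.depth > 8]
21. n1.pre = 14  [(if A.env then A.mk else A.ok) + 19]
22. n10.acc = 11  [terminal]
23. n11.hot = 1  [g.acc * -2 + 23]
24. n14.off = -1  [terminal]
25. n13.pre = 22  [c.off + 23]
26. n13.key = false  [c.off > -1]
27. n15.idx = false  [terminal]
28. n17.idx = false  [terminal]
29. n16.pre = -3  [-3]
30. n16.key = false  [false]
31. n12.pre = 22  [S₁.pre]
32. n12.key = false  [h.idx == true]
33. n11.depth = 11  [S.pre * -2 + 55]
34. n11.lim = 10  [B.hot * 2 + 8]
35. n11.val = false  [S.key == true]
36. n9.pre = 2  [B.lim * -2 + 22]
37. n9.key = true  [g.acc > 10]
38. n18.idx = true  [terminal]
39. n0.pre = 18  [A.pre + 4]
40. n0.key = false  [S₁.key == false]

26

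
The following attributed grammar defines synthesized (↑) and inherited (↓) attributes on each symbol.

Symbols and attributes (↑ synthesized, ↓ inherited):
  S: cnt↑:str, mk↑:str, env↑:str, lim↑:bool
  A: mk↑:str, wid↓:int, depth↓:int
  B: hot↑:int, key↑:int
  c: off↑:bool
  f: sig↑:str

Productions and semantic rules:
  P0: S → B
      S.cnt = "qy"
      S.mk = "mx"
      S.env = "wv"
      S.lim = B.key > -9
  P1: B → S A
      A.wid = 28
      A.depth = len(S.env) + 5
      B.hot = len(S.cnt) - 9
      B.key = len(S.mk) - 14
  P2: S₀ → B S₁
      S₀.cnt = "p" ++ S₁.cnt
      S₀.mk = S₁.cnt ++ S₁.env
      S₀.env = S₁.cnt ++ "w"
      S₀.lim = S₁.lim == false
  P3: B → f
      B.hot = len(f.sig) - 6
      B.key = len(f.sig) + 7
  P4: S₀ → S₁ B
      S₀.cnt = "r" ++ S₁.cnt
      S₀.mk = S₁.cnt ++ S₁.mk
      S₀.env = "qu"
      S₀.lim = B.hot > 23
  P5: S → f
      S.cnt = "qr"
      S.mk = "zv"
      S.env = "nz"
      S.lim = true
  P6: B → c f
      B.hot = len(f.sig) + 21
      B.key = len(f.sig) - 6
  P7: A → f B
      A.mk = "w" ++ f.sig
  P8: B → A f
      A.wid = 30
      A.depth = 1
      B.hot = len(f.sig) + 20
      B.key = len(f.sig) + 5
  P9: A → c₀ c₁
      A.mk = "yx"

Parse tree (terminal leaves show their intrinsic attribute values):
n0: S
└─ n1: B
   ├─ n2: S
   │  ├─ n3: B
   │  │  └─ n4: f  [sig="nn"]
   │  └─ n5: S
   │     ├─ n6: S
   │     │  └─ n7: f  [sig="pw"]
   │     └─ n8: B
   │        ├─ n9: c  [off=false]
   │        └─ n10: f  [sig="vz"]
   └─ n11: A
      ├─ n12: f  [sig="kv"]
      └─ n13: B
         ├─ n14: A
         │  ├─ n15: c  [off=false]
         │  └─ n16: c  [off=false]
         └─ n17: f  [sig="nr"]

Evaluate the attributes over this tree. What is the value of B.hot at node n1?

-5

1. n4.sig = "nn"  [terminal]
2. n3.hot = -4  [len(f.sig) - 6]
3. n3.key = 9  [len(f.sig) + 7]
4. n7.sig = "pw"  [terminal]
5. n6.cnt = "qr"  ["qr"]
6. n6.mk = "zv"  ["zv"]
7. n6.env = "nz"  ["nz"]
8. n6.lim = true  [true]
9. n9.off = false  [terminal]
10. n10.sig = "vz"  [terminal]
11. n8.hot = 23  [len(f.sig) + 21]
12. n8.key = -4  [len(f.sig) - 6]
13. n5.cnt = "rqr"  ["r" ++ S₁.cnt]
14. n5.mk = "qrzv"  [S₁.cnt ++ S₁.mk]
15. n5.env = "qu"  ["qu"]
16. n5.lim = false  [B.hot > 23]
17. n2.cnt = "prqr"  ["p" ++ S₁.cnt]
18. n2.mk = "rqrqu"  [S₁.cnt ++ S₁.env]
19. n2.env = "rqrw"  [S₁.cnt ++ "w"]
20. n2.lim = true  [S₁.lim == false]
21. n11.wid = 28  [28]
22. n11.depth = 9  [len(S.env) + 5]
23. n12.sig = "kv"  [terminal]
24. n14.wid = 30  [30]
25. n14.depth = 1  [1]
26. n15.off = false  [terminal]
27. n16.off = false  [terminal]
28. n14.mk = "yx"  ["yx"]
29. n17.sig = "nr"  [terminal]
30. n13.hot = 22  [len(f.sig) + 20]
31. n13.key = 7  [len(f.sig) + 5]
32. n11.mk = "wkv"  ["w" ++ f.sig]
33. n1.hot = -5  [len(S.cnt) - 9]
34. n1.key = -9  [len(S.mk) - 14]
35. n0.cnt = "qy"  ["qy"]
36. n0.mk = "mx"  ["mx"]
37. n0.env = "wv"  ["wv"]
38. n0.lim = false  [B.key > -9]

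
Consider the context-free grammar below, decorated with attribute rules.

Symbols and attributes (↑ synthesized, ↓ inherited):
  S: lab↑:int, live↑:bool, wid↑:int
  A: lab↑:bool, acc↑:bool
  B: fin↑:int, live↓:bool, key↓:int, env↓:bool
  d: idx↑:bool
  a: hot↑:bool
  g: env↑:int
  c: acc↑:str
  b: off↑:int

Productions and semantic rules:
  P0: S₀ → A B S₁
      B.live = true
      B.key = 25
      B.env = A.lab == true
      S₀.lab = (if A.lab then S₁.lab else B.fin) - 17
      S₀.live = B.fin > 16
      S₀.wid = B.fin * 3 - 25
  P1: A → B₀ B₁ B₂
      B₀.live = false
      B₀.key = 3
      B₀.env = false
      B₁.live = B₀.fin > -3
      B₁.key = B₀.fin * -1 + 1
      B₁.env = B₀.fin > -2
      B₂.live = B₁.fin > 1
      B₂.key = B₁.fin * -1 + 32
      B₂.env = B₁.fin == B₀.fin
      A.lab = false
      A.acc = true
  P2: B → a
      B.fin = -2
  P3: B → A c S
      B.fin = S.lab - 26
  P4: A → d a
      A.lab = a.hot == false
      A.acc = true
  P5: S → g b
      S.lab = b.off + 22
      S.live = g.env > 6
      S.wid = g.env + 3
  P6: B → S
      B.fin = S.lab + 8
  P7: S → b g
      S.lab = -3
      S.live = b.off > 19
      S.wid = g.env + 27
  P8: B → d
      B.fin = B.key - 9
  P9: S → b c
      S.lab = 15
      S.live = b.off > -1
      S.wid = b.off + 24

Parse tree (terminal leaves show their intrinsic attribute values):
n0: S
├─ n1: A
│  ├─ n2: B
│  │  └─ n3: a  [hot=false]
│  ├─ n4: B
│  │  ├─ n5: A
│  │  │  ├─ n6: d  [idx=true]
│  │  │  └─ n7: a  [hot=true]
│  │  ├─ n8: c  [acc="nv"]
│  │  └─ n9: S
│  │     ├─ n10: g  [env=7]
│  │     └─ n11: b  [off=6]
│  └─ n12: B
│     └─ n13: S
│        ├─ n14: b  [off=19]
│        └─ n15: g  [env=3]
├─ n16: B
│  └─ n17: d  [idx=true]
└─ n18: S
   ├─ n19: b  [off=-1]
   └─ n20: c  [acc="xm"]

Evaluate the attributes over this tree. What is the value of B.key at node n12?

1. n2.live = false  [false]
2. n2.key = 3  [3]
3. n2.env = false  [false]
4. n3.hot = false  [terminal]
5. n2.fin = -2  [-2]
6. n4.live = true  [B₀.fin > -3]
7. n4.key = 3  [B₀.fin * -1 + 1]
8. n4.env = false  [B₀.fin > -2]
9. n6.idx = true  [terminal]
10. n7.hot = true  [terminal]
11. n5.lab = false  [a.hot == false]
12. n5.acc = true  [true]
13. n8.acc = "nv"  [terminal]
14. n10.env = 7  [terminal]
15. n11.off = 6  [terminal]
16. n9.lab = 28  [b.off + 22]
17. n9.live = true  [g.env > 6]
18. n9.wid = 10  [g.env + 3]
19. n4.fin = 2  [S.lab - 26]
20. n12.live = true  [B₁.fin > 1]
21. n12.key = 30  [B₁.fin * -1 + 32]
22. n12.env = false  [B₁.fin == B₀.fin]
23. n14.off = 19  [terminal]
24. n15.env = 3  [terminal]
25. n13.lab = -3  [-3]
26. n13.live = false  [b.off > 19]
27. n13.wid = 30  [g.env + 27]
28. n12.fin = 5  [S.lab + 8]
29. n1.lab = false  [false]
30. n1.acc = true  [true]
31. n16.live = true  [true]
32. n16.key = 25  [25]
33. n16.env = false  [A.lab == true]
34. n17.idx = true  [terminal]
35. n16.fin = 16  [B.key - 9]
36. n19.off = -1  [terminal]
37. n20.acc = "xm"  [terminal]
38. n18.lab = 15  [15]
39. n18.live = false  [b.off > -1]
40. n18.wid = 23  [b.off + 24]
41. n0.lab = -1  [(if A.lab then S₁.lab else B.fin) - 17]
42. n0.live = false  [B.fin > 16]
43. n0.wid = 23  [B.fin * 3 - 25]

30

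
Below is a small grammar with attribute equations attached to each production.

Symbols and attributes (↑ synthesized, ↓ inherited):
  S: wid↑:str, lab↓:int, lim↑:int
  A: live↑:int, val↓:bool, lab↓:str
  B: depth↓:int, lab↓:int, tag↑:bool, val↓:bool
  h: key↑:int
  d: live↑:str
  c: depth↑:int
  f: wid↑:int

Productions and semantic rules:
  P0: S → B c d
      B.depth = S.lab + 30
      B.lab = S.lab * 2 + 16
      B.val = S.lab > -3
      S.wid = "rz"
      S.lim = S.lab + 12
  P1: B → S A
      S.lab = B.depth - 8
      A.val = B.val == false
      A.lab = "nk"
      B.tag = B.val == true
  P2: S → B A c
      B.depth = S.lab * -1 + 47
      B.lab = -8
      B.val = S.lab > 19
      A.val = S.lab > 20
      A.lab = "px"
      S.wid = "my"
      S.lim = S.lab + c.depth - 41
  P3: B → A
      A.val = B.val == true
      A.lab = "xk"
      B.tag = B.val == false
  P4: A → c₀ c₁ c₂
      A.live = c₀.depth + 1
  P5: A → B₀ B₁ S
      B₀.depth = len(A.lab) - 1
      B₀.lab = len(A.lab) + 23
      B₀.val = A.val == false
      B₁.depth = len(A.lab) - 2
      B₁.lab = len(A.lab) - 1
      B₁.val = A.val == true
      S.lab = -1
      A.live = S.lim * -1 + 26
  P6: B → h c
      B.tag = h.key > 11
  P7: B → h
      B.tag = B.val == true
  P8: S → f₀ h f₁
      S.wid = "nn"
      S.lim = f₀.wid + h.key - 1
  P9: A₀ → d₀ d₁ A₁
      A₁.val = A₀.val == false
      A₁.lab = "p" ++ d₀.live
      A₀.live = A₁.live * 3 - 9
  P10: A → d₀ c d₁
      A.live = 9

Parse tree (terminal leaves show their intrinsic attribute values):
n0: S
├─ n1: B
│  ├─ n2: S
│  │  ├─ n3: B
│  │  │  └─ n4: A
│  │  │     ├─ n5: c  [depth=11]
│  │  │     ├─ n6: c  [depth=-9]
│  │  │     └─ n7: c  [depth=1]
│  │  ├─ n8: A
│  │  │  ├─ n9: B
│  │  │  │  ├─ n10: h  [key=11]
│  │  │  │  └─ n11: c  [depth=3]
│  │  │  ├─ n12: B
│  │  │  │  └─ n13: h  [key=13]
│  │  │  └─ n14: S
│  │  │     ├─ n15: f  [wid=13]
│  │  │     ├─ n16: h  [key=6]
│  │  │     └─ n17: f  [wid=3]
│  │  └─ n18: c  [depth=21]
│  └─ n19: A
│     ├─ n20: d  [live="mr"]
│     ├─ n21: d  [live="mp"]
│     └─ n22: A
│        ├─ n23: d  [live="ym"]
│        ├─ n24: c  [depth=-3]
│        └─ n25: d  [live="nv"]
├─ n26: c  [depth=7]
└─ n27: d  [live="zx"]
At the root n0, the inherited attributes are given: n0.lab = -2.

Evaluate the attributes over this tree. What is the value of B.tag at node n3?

false

1. n0.lab = -2  [given at root]
2. n1.depth = 28  [S.lab + 30]
3. n1.lab = 12  [S.lab * 2 + 16]
4. n1.val = true  [S.lab > -3]
5. n2.lab = 20  [B.depth - 8]
6. n3.depth = 27  [S.lab * -1 + 47]
7. n3.lab = -8  [-8]
8. n3.val = true  [S.lab > 19]
9. n4.val = true  [B.val == true]
10. n4.lab = "xk"  ["xk"]
11. n5.depth = 11  [terminal]
12. n6.depth = -9  [terminal]
13. n7.depth = 1  [terminal]
14. n4.live = 12  [c₀.depth + 1]
15. n3.tag = false  [B.val == false]
16. n8.val = false  [S.lab > 20]
17. n8.lab = "px"  ["px"]
18. n9.depth = 1  [len(A.lab) - 1]
19. n9.lab = 25  [len(A.lab) + 23]
20. n9.val = true  [A.val == false]
21. n10.key = 11  [terminal]
22. n11.depth = 3  [terminal]
23. n9.tag = false  [h.key > 11]
24. n12.depth = 0  [len(A.lab) - 2]
25. n12.lab = 1  [len(A.lab) - 1]
26. n12.val = false  [A.val == true]
27. n13.key = 13  [terminal]
28. n12.tag = false  [B.val == true]
29. n14.lab = -1  [-1]
30. n15.wid = 13  [terminal]
31. n16.key = 6  [terminal]
32. n17.wid = 3  [terminal]
33. n14.wid = "nn"  ["nn"]
34. n14.lim = 18  [f₀.wid + h.key - 1]
35. n8.live = 8  [S.lim * -1 + 26]
36. n18.depth = 21  [terminal]
37. n2.wid = "my"  ["my"]
38. n2.lim = 0  [S.lab + c.depth - 41]
39. n19.val = false  [B.val == false]
40. n19.lab = "nk"  ["nk"]
41. n20.live = "mr"  [terminal]
42. n21.live = "mp"  [terminal]
43. n22.val = true  [A₀.val == false]
44. n22.lab = "pmr"  ["p" ++ d₀.live]
45. n23.live = "ym"  [terminal]
46. n24.depth = -3  [terminal]
47. n25.live = "nv"  [terminal]
48. n22.live = 9  [9]
49. n19.live = 18  [A₁.live * 3 - 9]
50. n1.tag = true  [B.val == true]
51. n26.depth = 7  [terminal]
52. n27.live = "zx"  [terminal]
53. n0.wid = "rz"  ["rz"]
54. n0.lim = 10  [S.lab + 12]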